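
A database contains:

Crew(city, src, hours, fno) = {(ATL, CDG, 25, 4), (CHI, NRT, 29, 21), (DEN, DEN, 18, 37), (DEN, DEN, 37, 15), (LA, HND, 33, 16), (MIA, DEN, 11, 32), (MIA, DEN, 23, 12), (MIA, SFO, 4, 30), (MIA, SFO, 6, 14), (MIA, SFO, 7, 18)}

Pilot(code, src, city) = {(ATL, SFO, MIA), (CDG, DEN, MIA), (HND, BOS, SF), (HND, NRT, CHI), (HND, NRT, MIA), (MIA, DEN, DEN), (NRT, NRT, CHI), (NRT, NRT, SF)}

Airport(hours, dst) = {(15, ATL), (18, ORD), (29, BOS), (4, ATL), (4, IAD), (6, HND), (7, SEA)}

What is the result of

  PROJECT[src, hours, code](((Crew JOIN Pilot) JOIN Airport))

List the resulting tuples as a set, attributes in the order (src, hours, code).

Crew ⋈ Pilot (natural join on city, src): {(CHI, NRT, 29, 21, HND), (CHI, NRT, 29, 21, NRT), (DEN, DEN, 18, 37, MIA), (DEN, DEN, 37, 15, MIA), (MIA, DEN, 11, 32, CDG), (MIA, DEN, 23, 12, CDG), (MIA, SFO, 4, 30, ATL), (MIA, SFO, 6, 14, ATL), (MIA, SFO, 7, 18, ATL)}
(Crew JOIN Pilot) ⋈ Airport (natural join on hours): {(CHI, NRT, 29, 21, HND, BOS), (CHI, NRT, 29, 21, NRT, BOS), (DEN, DEN, 18, 37, MIA, ORD), (MIA, SFO, 4, 30, ATL, ATL), (MIA, SFO, 4, 30, ATL, IAD), (MIA, SFO, 6, 14, ATL, HND), (MIA, SFO, 7, 18, ATL, SEA)}
π_{src, hours, code} gives {(DEN, 18, MIA), (NRT, 29, HND), (NRT, 29, NRT), (SFO, 4, ATL), (SFO, 6, ATL), (SFO, 7, ATL)} (1 duplicate(s) eliminated).

{(DEN, 18, MIA), (NRT, 29, HND), (NRT, 29, NRT), (SFO, 4, ATL), (SFO, 6, ATL), (SFO, 7, ATL)}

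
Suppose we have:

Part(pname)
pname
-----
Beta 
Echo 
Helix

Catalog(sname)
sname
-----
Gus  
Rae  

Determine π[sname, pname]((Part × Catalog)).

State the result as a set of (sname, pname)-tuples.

{(Gus, Beta), (Gus, Echo), (Gus, Helix), (Rae, Beta), (Rae, Echo), (Rae, Helix)}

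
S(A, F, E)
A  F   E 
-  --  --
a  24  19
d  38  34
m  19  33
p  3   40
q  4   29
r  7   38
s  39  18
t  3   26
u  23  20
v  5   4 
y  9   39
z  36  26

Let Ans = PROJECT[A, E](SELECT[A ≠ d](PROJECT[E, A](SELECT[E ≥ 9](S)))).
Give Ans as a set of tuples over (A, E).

Apply σ_{E ≥ 9}; surviving tuples: {(a, 24, 19), (d, 38, 34), (m, 19, 33), (p, 3, 40), (q, 4, 29), (r, 7, 38), (s, 39, 18), (t, 3, 26), (u, 23, 20), (y, 9, 39), (z, 36, 26)}
π_{E, A} gives {(18, s), (19, a), (20, u), (26, t), (26, z), (29, q), (33, m), (34, d), (38, r), (39, y), (40, p)}.
Apply σ_{A ≠ d}; surviving tuples: {(18, s), (19, a), (20, u), (26, t), (26, z), (29, q), (33, m), (38, r), (39, y), (40, p)}
π_{A, E} gives {(a, 19), (m, 33), (p, 40), (q, 29), (r, 38), (s, 18), (t, 26), (u, 20), (y, 39), (z, 26)}.

{(a, 19), (m, 33), (p, 40), (q, 29), (r, 38), (s, 18), (t, 26), (u, 20), (y, 39), (z, 26)}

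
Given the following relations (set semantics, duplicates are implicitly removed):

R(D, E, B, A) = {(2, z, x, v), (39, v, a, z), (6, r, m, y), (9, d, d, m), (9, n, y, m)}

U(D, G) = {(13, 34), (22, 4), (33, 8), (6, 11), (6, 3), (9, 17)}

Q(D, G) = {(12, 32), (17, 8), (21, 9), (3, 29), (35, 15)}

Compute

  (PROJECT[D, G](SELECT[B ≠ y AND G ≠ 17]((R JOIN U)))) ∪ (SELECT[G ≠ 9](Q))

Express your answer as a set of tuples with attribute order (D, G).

Natural join on D: {(6, r, m, y, 11), (6, r, m, y, 3), (9, d, d, m, 17), (9, n, y, m, 17)}
Selection B ≠ y AND G ≠ 17: {(6, r, m, y, 11), (6, r, m, y, 3)}
π[D, G]: project onto (D, G) → {(6, 11), (6, 3)}
Selection G ≠ 9: {(12, 32), (17, 8), (3, 29), (35, 15)}
Set union of the two operands is {(12, 32), (17, 8), (3, 29), (35, 15), (6, 11), (6, 3)}.

{(12, 32), (17, 8), (3, 29), (35, 15), (6, 11), (6, 3)}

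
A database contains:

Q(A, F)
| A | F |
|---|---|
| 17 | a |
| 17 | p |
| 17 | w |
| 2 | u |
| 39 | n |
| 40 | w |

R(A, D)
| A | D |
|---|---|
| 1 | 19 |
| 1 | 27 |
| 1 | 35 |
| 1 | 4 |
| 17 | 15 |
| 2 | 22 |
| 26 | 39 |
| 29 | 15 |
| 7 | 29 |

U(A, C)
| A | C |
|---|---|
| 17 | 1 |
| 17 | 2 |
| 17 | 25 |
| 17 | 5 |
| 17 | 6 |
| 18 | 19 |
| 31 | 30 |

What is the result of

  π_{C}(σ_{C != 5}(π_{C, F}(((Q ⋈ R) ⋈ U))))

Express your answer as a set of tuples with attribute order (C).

{1, 2, 25, 6}

Joining Q and R on A yields {(17, a, 15), (17, p, 15), (17, w, 15), (2, u, 22)}.
Joining (Q ⋈ R) and U on A yields {(17, a, 15, 1), (17, a, 15, 2), (17, a, 15, 25), (17, a, 15, 5), (17, a, 15, 6), (17, p, 15, 1), (17, p, 15, 2), (17, p, 15, 25), (17, p, 15, 5), (17, p, 15, 6), (17, w, 15, 1), (17, w, 15, 2), (17, w, 15, 25), (17, w, 15, 5), (17, w, 15, 6)}.
Projecting to C, F: {(1, a), (1, p), (1, w), (2, a), (2, p), (2, w), (25, a), (25, p), (25, w), (5, a), (5, p), (5, w), (6, a), (6, p), (6, w)}
Filtering on C != 5 leaves {(1, a), (1, p), (1, w), (2, a), (2, p), (2, w), (25, a), (25, p), (25, w), (6, a), (6, p), (6, w)}.
Projecting to C (8 duplicate(s) eliminated): {1, 2, 25, 6}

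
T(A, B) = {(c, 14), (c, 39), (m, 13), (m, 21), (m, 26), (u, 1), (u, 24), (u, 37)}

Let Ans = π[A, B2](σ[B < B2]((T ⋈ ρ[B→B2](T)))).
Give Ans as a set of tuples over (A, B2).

ρ[B→B2]: schema becomes (A, B2); tuples unchanged.
T ⋈ ρ[B→B2](T) (natural join on A): {(c, 14, 14), (c, 14, 39), (c, 39, 14), (c, 39, 39), (m, 13, 13), (m, 13, 21), (m, 13, 26), (m, 21, 13), (m, 21, 21), (m, 21, 26), (m, 26, 13), (m, 26, 21), (m, 26, 26), (u, 1, 1), (u, 1, 24), (u, 1, 37), (u, 24, 1), (u, 24, 24), (u, 24, 37), (u, 37, 1), (u, 37, 24), (u, 37, 37)}
Selection B < B2: {(c, 14, 39), (m, 13, 21), (m, 13, 26), (m, 21, 26), (u, 1, 24), (u, 1, 37), (u, 24, 37)}
π_{A, B2} gives {(c, 39), (m, 21), (m, 26), (u, 24), (u, 37)} (2 duplicate(s) eliminated).

{(c, 39), (m, 21), (m, 26), (u, 24), (u, 37)}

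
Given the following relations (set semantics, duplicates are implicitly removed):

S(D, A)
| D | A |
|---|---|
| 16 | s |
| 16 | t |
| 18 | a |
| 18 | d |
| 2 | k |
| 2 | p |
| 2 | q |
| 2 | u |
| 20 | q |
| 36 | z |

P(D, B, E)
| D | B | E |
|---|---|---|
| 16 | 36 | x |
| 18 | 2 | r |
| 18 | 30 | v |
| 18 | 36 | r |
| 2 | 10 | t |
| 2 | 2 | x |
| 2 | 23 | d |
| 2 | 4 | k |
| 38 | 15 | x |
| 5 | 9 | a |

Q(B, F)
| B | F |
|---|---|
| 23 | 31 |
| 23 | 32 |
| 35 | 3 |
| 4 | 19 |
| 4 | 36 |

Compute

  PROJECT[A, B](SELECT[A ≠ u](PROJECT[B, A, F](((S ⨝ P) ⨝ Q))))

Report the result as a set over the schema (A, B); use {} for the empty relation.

S ⋈ P (natural join on D): {(16, s, 36, x), (16, t, 36, x), (18, a, 2, r), (18, a, 30, v), (18, a, 36, r), (18, d, 2, r), (18, d, 30, v), (18, d, 36, r), (2, k, 10, t), (2, k, 2, x), (2, k, 23, d), (2, k, 4, k), (2, p, 10, t), (2, p, 2, x), (2, p, 23, d), (2, p, 4, k), (2, q, 10, t), (2, q, 2, x), (2, q, 23, d), (2, q, 4, k), (2, u, 10, t), (2, u, 2, x), (2, u, 23, d), (2, u, 4, k)}
(S ⨝ P) ⋈ Q (natural join on B): {(2, k, 23, d, 31), (2, k, 23, d, 32), (2, k, 4, k, 19), (2, k, 4, k, 36), (2, p, 23, d, 31), (2, p, 23, d, 32), (2, p, 4, k, 19), (2, p, 4, k, 36), (2, q, 23, d, 31), (2, q, 23, d, 32), (2, q, 4, k, 19), (2, q, 4, k, 36), (2, u, 23, d, 31), (2, u, 23, d, 32), (2, u, 4, k, 19), (2, u, 4, k, 36)}
π[B, A, F]: project onto (B, A, F) → {(23, k, 31), (23, k, 32), (23, p, 31), (23, p, 32), (23, q, 31), (23, q, 32), (23, u, 31), (23, u, 32), (4, k, 19), (4, k, 36), (4, p, 19), (4, p, 36), (4, q, 19), (4, q, 36), (4, u, 19), (4, u, 36)}
Apply σ_{A ≠ u}; surviving tuples: {(23, k, 31), (23, k, 32), (23, p, 31), (23, p, 32), (23, q, 31), (23, q, 32), (4, k, 19), (4, k, 36), (4, p, 19), (4, p, 36), (4, q, 19), (4, q, 36)}
π[A, B]: project onto (A, B) (6 duplicate(s) eliminated) → {(k, 23), (k, 4), (p, 23), (p, 4), (q, 23), (q, 4)}

{(k, 23), (k, 4), (p, 23), (p, 4), (q, 23), (q, 4)}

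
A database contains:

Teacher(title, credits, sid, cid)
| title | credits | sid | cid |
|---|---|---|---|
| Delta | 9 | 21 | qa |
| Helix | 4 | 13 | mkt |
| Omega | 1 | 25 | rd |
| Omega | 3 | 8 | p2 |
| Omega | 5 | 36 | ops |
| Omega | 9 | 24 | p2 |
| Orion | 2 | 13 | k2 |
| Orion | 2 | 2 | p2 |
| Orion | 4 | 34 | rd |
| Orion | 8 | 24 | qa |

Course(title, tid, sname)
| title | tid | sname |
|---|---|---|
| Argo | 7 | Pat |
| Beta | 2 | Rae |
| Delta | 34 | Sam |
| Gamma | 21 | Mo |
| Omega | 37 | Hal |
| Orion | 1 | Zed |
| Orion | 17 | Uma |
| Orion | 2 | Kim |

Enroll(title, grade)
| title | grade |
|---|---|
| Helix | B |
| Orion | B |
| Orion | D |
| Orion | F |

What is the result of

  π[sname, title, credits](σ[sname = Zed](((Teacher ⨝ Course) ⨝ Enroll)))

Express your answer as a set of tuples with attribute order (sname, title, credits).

Teacher ⋈ Course (natural join on title): {(Delta, 9, 21, qa, 34, Sam), (Omega, 1, 25, rd, 37, Hal), (Omega, 3, 8, p2, 37, Hal), (Omega, 5, 36, ops, 37, Hal), (Omega, 9, 24, p2, 37, Hal), (Orion, 2, 13, k2, 1, Zed), (Orion, 2, 13, k2, 17, Uma), (Orion, 2, 13, k2, 2, Kim), (Orion, 2, 2, p2, 1, Zed), (Orion, 2, 2, p2, 17, Uma), (Orion, 2, 2, p2, 2, Kim), (Orion, 4, 34, rd, 1, Zed), (Orion, 4, 34, rd, 17, Uma), (Orion, 4, 34, rd, 2, Kim), (Orion, 8, 24, qa, 1, Zed), (Orion, 8, 24, qa, 17, Uma), (Orion, 8, 24, qa, 2, Kim)}
(Teacher ⨝ Course) ⋈ Enroll (natural join on title): {(Orion, 2, 13, k2, 1, Zed, B), (Orion, 2, 13, k2, 1, Zed, D), (Orion, 2, 13, k2, 1, Zed, F), (Orion, 2, 13, k2, 17, Uma, B), (Orion, 2, 13, k2, 17, Uma, D), (Orion, 2, 13, k2, 17, Uma, F), (Orion, 2, 13, k2, 2, Kim, B), (Orion, 2, 13, k2, 2, Kim, D), (Orion, 2, 13, k2, 2, Kim, F), (Orion, 2, 2, p2, 1, Zed, B), (Orion, 2, 2, p2, 1, Zed, D), (Orion, 2, 2, p2, 1, Zed, F), (Orion, 2, 2, p2, 17, Uma, B), (Orion, 2, 2, p2, 17, Uma, D), (Orion, 2, 2, p2, 17, Uma, F), (Orion, 2, 2, p2, 2, Kim, B), (Orion, 2, 2, p2, 2, Kim, D), (Orion, 2, 2, p2, 2, Kim, F), (Orion, 4, 34, rd, 1, Zed, B), (Orion, 4, 34, rd, 1, Zed, D), (Orion, 4, 34, rd, 1, Zed, F), (Orion, 4, 34, rd, 17, Uma, B), (Orion, 4, 34, rd, 17, Uma, D), (Orion, 4, 34, rd, 17, Uma, F), (Orion, 4, 34, rd, 2, Kim, B), (Orion, 4, 34, rd, 2, Kim, D), (Orion, 4, 34, rd, 2, Kim, F), (Orion, 8, 24, qa, 1, Zed, B), (Orion, 8, 24, qa, 1, Zed, D), (Orion, 8, 24, qa, 1, Zed, F), (Orion, 8, 24, qa, 17, Uma, B), (Orion, 8, 24, qa, 17, Uma, D), (Orion, 8, 24, qa, 17, Uma, F), (Orion, 8, 24, qa, 2, Kim, B), (Orion, 8, 24, qa, 2, Kim, D), (Orion, 8, 24, qa, 2, Kim, F)}
σ[sname = Zed]: keep tuples satisfying sname = Zed → {(Orion, 2, 13, k2, 1, Zed, B), (Orion, 2, 13, k2, 1, Zed, D), (Orion, 2, 13, k2, 1, Zed, F), (Orion, 2, 2, p2, 1, Zed, B), (Orion, 2, 2, p2, 1, Zed, D), (Orion, 2, 2, p2, 1, Zed, F), (Orion, 4, 34, rd, 1, Zed, B), (Orion, 4, 34, rd, 1, Zed, D), (Orion, 4, 34, rd, 1, Zed, F), (Orion, 8, 24, qa, 1, Zed, B), (Orion, 8, 24, qa, 1, Zed, D), (Orion, 8, 24, qa, 1, Zed, F)}
Keep only column(s) sname, title, credits (9 duplicate(s) eliminated): {(Zed, Orion, 2), (Zed, Orion, 4), (Zed, Orion, 8)}

{(Zed, Orion, 2), (Zed, Orion, 4), (Zed, Orion, 8)}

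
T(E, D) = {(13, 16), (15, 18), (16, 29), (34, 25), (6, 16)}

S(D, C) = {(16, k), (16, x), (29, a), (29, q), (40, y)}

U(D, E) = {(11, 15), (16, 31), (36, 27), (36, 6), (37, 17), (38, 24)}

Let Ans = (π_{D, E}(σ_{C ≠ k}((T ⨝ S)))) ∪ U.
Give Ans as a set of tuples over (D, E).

{(11, 15), (16, 13), (16, 31), (16, 6), (29, 16), (36, 27), (36, 6), (37, 17), (38, 24)}

Natural join on D: {(13, 16, k), (13, 16, x), (16, 29, a), (16, 29, q), (6, 16, k), (6, 16, x)}
Filtering on C ≠ k leaves {(13, 16, x), (16, 29, a), (16, 29, q), (6, 16, x)}.
Keep only column(s) D, E (1 duplicate(s) eliminated): {(16, 13), (16, 6), (29, 16)}
Set union of the two operands is {(11, 15), (16, 13), (16, 31), (16, 6), (29, 16), (36, 27), (36, 6), (37, 17), (38, 24)}.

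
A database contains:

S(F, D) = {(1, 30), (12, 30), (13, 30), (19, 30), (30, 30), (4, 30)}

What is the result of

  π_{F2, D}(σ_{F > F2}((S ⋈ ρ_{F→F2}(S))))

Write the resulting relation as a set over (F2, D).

{(1, 30), (12, 30), (13, 30), (19, 30), (4, 30)}

ρ[F→F2]: schema becomes (F2, D); tuples unchanged.
Natural join on D: {(1, 30, 1), (1, 30, 12), (1, 30, 13), (1, 30, 19), (1, 30, 30), (1, 30, 4), (12, 30, 1), (12, 30, 12), (12, 30, 13), (12, 30, 19), (12, 30, 30), (12, 30, 4), (13, 30, 1), (13, 30, 12), (13, 30, 13), (13, 30, 19), (13, 30, 30), (13, 30, 4), (19, 30, 1), (19, 30, 12), (19, 30, 13), (19, 30, 19), (19, 30, 30), (19, 30, 4), (30, 30, 1), (30, 30, 12), (30, 30, 13), (30, 30, 19), (30, 30, 30), (30, 30, 4), (4, 30, 1), (4, 30, 12), (4, 30, 13), (4, 30, 19), (4, 30, 30), (4, 30, 4)}
Filtering on F > F2 leaves {(12, 30, 1), (12, 30, 4), (13, 30, 1), (13, 30, 12), (13, 30, 4), (19, 30, 1), (19, 30, 12), (19, 30, 13), (19, 30, 4), (30, 30, 1), (30, 30, 12), (30, 30, 13), (30, 30, 19), (30, 30, 4), (4, 30, 1)}.
π[F2, D]: project onto (F2, D) (10 duplicate(s) eliminated) → {(1, 30), (12, 30), (13, 30), (19, 30), (4, 30)}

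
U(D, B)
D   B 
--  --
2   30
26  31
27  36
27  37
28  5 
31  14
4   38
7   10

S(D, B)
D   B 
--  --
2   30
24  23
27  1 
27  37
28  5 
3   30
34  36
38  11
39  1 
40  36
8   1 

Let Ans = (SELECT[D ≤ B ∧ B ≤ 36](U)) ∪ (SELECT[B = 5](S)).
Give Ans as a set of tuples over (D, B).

{(2, 30), (26, 31), (27, 36), (28, 5), (7, 10)}

Selection D ≤ B ∧ B ≤ 36: {(2, 30), (26, 31), (27, 36), (7, 10)}
Selection B = 5: {(28, 5)}
Union: {(2, 30), (26, 31), (27, 36), (7, 10)} with {(28, 5)} → {(2, 30), (26, 31), (27, 36), (28, 5), (7, 10)}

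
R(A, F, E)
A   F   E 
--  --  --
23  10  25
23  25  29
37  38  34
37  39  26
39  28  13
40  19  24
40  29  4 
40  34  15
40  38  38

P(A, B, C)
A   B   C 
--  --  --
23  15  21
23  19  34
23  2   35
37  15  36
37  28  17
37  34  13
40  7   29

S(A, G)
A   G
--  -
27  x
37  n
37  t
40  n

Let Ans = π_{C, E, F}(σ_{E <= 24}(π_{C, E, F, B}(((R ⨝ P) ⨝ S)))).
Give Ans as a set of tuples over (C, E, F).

Natural join on A: {(23, 10, 25, 15, 21), (23, 10, 25, 19, 34), (23, 10, 25, 2, 35), (23, 25, 29, 15, 21), (23, 25, 29, 19, 34), (23, 25, 29, 2, 35), (37, 38, 34, 15, 36), (37, 38, 34, 28, 17), (37, 38, 34, 34, 13), (37, 39, 26, 15, 36), (37, 39, 26, 28, 17), (37, 39, 26, 34, 13), (40, 19, 24, 7, 29), (40, 29, 4, 7, 29), (40, 34, 15, 7, 29), (40, 38, 38, 7, 29)}
Natural join on A: {(37, 38, 34, 15, 36, n), (37, 38, 34, 15, 36, t), (37, 38, 34, 28, 17, n), (37, 38, 34, 28, 17, t), (37, 38, 34, 34, 13, n), (37, 38, 34, 34, 13, t), (37, 39, 26, 15, 36, n), (37, 39, 26, 15, 36, t), (37, 39, 26, 28, 17, n), (37, 39, 26, 28, 17, t), (37, 39, 26, 34, 13, n), (37, 39, 26, 34, 13, t), (40, 19, 24, 7, 29, n), (40, 29, 4, 7, 29, n), (40, 34, 15, 7, 29, n), (40, 38, 38, 7, 29, n)}
π_{C, E, F, B} gives {(13, 26, 39, 34), (13, 34, 38, 34), (17, 26, 39, 28), (17, 34, 38, 28), (29, 15, 34, 7), (29, 24, 19, 7), (29, 38, 38, 7), (29, 4, 29, 7), (36, 26, 39, 15), (36, 34, 38, 15)} (6 duplicate(s) eliminated).
Apply σ_{E <= 24}; surviving tuples: {(29, 15, 34, 7), (29, 24, 19, 7), (29, 4, 29, 7)}
π_{C, E, F} gives {(29, 15, 34), (29, 24, 19), (29, 4, 29)}.

{(29, 15, 34), (29, 24, 19), (29, 4, 29)}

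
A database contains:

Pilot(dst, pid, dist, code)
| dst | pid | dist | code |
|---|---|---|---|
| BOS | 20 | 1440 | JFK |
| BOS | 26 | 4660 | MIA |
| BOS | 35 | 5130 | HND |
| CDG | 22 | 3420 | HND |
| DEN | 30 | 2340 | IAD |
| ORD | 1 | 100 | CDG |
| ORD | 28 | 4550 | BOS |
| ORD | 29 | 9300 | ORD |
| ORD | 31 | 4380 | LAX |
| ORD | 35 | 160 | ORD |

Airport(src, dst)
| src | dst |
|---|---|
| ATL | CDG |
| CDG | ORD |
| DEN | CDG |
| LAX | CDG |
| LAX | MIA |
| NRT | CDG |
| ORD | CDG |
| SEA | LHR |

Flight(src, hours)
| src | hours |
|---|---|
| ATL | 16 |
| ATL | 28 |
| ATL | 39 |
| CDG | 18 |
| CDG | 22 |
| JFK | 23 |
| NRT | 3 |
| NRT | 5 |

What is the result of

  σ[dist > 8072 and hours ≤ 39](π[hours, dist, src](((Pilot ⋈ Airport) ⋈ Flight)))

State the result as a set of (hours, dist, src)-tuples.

{(18, 9300, CDG), (22, 9300, CDG)}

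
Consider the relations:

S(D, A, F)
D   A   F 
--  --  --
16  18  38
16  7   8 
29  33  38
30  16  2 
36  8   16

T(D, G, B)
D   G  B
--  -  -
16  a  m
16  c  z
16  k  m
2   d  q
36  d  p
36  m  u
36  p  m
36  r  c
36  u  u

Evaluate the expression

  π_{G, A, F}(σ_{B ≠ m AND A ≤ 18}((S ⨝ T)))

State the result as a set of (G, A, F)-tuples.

{(c, 18, 38), (c, 7, 8), (d, 8, 16), (m, 8, 16), (r, 8, 16), (u, 8, 16)}

Natural join on D: {(16, 18, 38, a, m), (16, 18, 38, c, z), (16, 18, 38, k, m), (16, 7, 8, a, m), (16, 7, 8, c, z), (16, 7, 8, k, m), (36, 8, 16, d, p), (36, 8, 16, m, u), (36, 8, 16, p, m), (36, 8, 16, r, c), (36, 8, 16, u, u)}
Filtering on B ≠ m AND A ≤ 18 leaves {(16, 18, 38, c, z), (16, 7, 8, c, z), (36, 8, 16, d, p), (36, 8, 16, m, u), (36, 8, 16, r, c), (36, 8, 16, u, u)}.
π_{G, A, F} gives {(c, 18, 38), (c, 7, 8), (d, 8, 16), (m, 8, 16), (r, 8, 16), (u, 8, 16)}.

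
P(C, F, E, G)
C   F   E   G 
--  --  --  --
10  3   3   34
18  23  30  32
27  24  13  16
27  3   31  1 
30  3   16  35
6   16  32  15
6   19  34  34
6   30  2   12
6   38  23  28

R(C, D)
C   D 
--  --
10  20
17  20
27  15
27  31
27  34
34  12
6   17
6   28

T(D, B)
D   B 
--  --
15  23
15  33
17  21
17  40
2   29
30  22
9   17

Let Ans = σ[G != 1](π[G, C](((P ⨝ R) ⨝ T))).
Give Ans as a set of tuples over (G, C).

{(12, 6), (15, 6), (16, 27), (28, 6), (34, 6)}

P ⋈ R (natural join on C): {(10, 3, 3, 34, 20), (27, 24, 13, 16, 15), (27, 24, 13, 16, 31), (27, 24, 13, 16, 34), (27, 3, 31, 1, 15), (27, 3, 31, 1, 31), (27, 3, 31, 1, 34), (6, 16, 32, 15, 17), (6, 16, 32, 15, 28), (6, 19, 34, 34, 17), (6, 19, 34, 34, 28), (6, 30, 2, 12, 17), (6, 30, 2, 12, 28), (6, 38, 23, 28, 17), (6, 38, 23, 28, 28)}
(P ⨝ R) ⋈ T (natural join on D): {(27, 24, 13, 16, 15, 23), (27, 24, 13, 16, 15, 33), (27, 3, 31, 1, 15, 23), (27, 3, 31, 1, 15, 33), (6, 16, 32, 15, 17, 21), (6, 16, 32, 15, 17, 40), (6, 19, 34, 34, 17, 21), (6, 19, 34, 34, 17, 40), (6, 30, 2, 12, 17, 21), (6, 30, 2, 12, 17, 40), (6, 38, 23, 28, 17, 21), (6, 38, 23, 28, 17, 40)}
π_{G, C} gives {(1, 27), (12, 6), (15, 6), (16, 27), (28, 6), (34, 6)} (6 duplicate(s) eliminated).
Selection G != 1: {(12, 6), (15, 6), (16, 27), (28, 6), (34, 6)}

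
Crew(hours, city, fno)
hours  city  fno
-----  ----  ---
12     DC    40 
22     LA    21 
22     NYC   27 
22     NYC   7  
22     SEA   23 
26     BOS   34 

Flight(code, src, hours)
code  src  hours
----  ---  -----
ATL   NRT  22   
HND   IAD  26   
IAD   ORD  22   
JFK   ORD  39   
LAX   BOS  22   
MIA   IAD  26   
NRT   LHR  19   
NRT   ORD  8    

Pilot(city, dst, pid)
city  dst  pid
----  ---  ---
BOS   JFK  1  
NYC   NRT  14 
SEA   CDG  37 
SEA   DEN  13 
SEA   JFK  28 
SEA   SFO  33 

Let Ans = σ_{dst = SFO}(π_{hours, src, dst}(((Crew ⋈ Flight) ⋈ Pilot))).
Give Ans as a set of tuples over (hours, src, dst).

Joining Crew and Flight on hours yields {(22, LA, 21, ATL, NRT), (22, LA, 21, IAD, ORD), (22, LA, 21, LAX, BOS), (22, NYC, 27, ATL, NRT), (22, NYC, 27, IAD, ORD), (22, NYC, 27, LAX, BOS), (22, NYC, 7, ATL, NRT), (22, NYC, 7, IAD, ORD), (22, NYC, 7, LAX, BOS), (22, SEA, 23, ATL, NRT), (22, SEA, 23, IAD, ORD), (22, SEA, 23, LAX, BOS), (26, BOS, 34, HND, IAD), (26, BOS, 34, MIA, IAD)}.
Joining (Crew ⋈ Flight) and Pilot on city yields {(22, NYC, 27, ATL, NRT, NRT, 14), (22, NYC, 27, IAD, ORD, NRT, 14), (22, NYC, 27, LAX, BOS, NRT, 14), (22, NYC, 7, ATL, NRT, NRT, 14), (22, NYC, 7, IAD, ORD, NRT, 14), (22, NYC, 7, LAX, BOS, NRT, 14), (22, SEA, 23, ATL, NRT, CDG, 37), (22, SEA, 23, ATL, NRT, DEN, 13), (22, SEA, 23, ATL, NRT, JFK, 28), (22, SEA, 23, ATL, NRT, SFO, 33), (22, SEA, 23, IAD, ORD, CDG, 37), (22, SEA, 23, IAD, ORD, DEN, 13), (22, SEA, 23, IAD, ORD, JFK, 28), (22, SEA, 23, IAD, ORD, SFO, 33), (22, SEA, 23, LAX, BOS, CDG, 37), (22, SEA, 23, LAX, BOS, DEN, 13), (22, SEA, 23, LAX, BOS, JFK, 28), (22, SEA, 23, LAX, BOS, SFO, 33), (26, BOS, 34, HND, IAD, JFK, 1), (26, BOS, 34, MIA, IAD, JFK, 1)}.
Keep only column(s) hours, src, dst (4 duplicate(s) eliminated): {(22, BOS, CDG), (22, BOS, DEN), (22, BOS, JFK), (22, BOS, NRT), (22, BOS, SFO), (22, NRT, CDG), (22, NRT, DEN), (22, NRT, JFK), (22, NRT, NRT), (22, NRT, SFO), (22, ORD, CDG), (22, ORD, DEN), (22, ORD, JFK), (22, ORD, NRT), (22, ORD, SFO), (26, IAD, JFK)}
Filtering on dst = SFO leaves {(22, BOS, SFO), (22, NRT, SFO), (22, ORD, SFO)}.

{(22, BOS, SFO), (22, NRT, SFO), (22, ORD, SFO)}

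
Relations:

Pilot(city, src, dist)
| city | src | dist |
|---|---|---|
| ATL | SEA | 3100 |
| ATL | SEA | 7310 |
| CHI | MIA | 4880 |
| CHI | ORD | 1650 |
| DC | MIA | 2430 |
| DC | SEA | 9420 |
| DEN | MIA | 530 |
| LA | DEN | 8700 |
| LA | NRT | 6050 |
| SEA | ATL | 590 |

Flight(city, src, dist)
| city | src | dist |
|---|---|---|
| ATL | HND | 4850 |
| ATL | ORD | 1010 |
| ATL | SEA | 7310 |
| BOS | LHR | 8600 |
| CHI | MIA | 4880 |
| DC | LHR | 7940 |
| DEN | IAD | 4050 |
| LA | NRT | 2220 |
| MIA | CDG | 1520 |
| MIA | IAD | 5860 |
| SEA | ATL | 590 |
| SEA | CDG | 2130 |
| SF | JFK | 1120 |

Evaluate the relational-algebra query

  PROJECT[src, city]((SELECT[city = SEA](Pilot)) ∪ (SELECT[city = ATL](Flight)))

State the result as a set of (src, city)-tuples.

σ[city = SEA]: keep tuples satisfying city = SEA → {(SEA, ATL, 590)}
σ[city = ATL]: keep tuples satisfying city = ATL → {(ATL, HND, 4850), (ATL, ORD, 1010), (ATL, SEA, 7310)}
Set union of the two operands is {(ATL, HND, 4850), (ATL, ORD, 1010), (ATL, SEA, 7310), (SEA, ATL, 590)}.
Keep only column(s) src, city: {(ATL, SEA), (HND, ATL), (ORD, ATL), (SEA, ATL)}

{(ATL, SEA), (HND, ATL), (ORD, ATL), (SEA, ATL)}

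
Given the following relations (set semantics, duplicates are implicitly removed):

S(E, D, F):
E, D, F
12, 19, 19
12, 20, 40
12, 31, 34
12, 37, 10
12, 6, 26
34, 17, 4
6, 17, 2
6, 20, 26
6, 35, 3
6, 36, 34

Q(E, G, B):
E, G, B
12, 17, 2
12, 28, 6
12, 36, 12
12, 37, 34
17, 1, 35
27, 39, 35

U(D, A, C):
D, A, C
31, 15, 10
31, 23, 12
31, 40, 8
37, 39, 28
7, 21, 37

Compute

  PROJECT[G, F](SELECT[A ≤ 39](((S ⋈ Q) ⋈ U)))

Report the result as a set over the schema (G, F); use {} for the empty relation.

S ⋈ Q (natural join on E): {(12, 19, 19, 17, 2), (12, 19, 19, 28, 6), (12, 19, 19, 36, 12), (12, 19, 19, 37, 34), (12, 20, 40, 17, 2), (12, 20, 40, 28, 6), (12, 20, 40, 36, 12), (12, 20, 40, 37, 34), (12, 31, 34, 17, 2), (12, 31, 34, 28, 6), (12, 31, 34, 36, 12), (12, 31, 34, 37, 34), (12, 37, 10, 17, 2), (12, 37, 10, 28, 6), (12, 37, 10, 36, 12), (12, 37, 10, 37, 34), (12, 6, 26, 17, 2), (12, 6, 26, 28, 6), (12, 6, 26, 36, 12), (12, 6, 26, 37, 34)}
(S ⋈ Q) ⋈ U (natural join on D): {(12, 31, 34, 17, 2, 15, 10), (12, 31, 34, 17, 2, 23, 12), (12, 31, 34, 17, 2, 40, 8), (12, 31, 34, 28, 6, 15, 10), (12, 31, 34, 28, 6, 23, 12), (12, 31, 34, 28, 6, 40, 8), (12, 31, 34, 36, 12, 15, 10), (12, 31, 34, 36, 12, 23, 12), (12, 31, 34, 36, 12, 40, 8), (12, 31, 34, 37, 34, 15, 10), (12, 31, 34, 37, 34, 23, 12), (12, 31, 34, 37, 34, 40, 8), (12, 37, 10, 17, 2, 39, 28), (12, 37, 10, 28, 6, 39, 28), (12, 37, 10, 36, 12, 39, 28), (12, 37, 10, 37, 34, 39, 28)}
σ[A ≤ 39]: keep tuples satisfying A ≤ 39 → {(12, 31, 34, 17, 2, 15, 10), (12, 31, 34, 17, 2, 23, 12), (12, 31, 34, 28, 6, 15, 10), (12, 31, 34, 28, 6, 23, 12), (12, 31, 34, 36, 12, 15, 10), (12, 31, 34, 36, 12, 23, 12), (12, 31, 34, 37, 34, 15, 10), (12, 31, 34, 37, 34, 23, 12), (12, 37, 10, 17, 2, 39, 28), (12, 37, 10, 28, 6, 39, 28), (12, 37, 10, 36, 12, 39, 28), (12, 37, 10, 37, 34, 39, 28)}
Projecting to G, F (4 duplicate(s) eliminated): {(17, 10), (17, 34), (28, 10), (28, 34), (36, 10), (36, 34), (37, 10), (37, 34)}

{(17, 10), (17, 34), (28, 10), (28, 34), (36, 10), (36, 34), (37, 10), (37, 34)}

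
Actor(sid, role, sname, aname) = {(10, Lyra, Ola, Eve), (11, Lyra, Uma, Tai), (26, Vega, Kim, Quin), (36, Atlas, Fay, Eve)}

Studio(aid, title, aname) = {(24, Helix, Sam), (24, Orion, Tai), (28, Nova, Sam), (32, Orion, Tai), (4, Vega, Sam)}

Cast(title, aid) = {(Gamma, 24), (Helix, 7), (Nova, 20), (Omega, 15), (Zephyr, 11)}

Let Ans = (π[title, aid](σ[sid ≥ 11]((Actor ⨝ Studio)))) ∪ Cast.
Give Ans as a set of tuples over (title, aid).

Actor ⋈ Studio (natural join on aname): {(11, Lyra, Uma, Tai, 24, Orion), (11, Lyra, Uma, Tai, 32, Orion)}
Filtering on sid ≥ 11 leaves {(11, Lyra, Uma, Tai, 24, Orion), (11, Lyra, Uma, Tai, 32, Orion)}.
π[title, aid]: project onto (title, aid) → {(Orion, 24), (Orion, 32)}
Set union of the two operands is {(Gamma, 24), (Helix, 7), (Nova, 20), (Omega, 15), (Orion, 24), (Orion, 32), (Zephyr, 11)}.

{(Gamma, 24), (Helix, 7), (Nova, 20), (Omega, 15), (Orion, 24), (Orion, 32), (Zephyr, 11)}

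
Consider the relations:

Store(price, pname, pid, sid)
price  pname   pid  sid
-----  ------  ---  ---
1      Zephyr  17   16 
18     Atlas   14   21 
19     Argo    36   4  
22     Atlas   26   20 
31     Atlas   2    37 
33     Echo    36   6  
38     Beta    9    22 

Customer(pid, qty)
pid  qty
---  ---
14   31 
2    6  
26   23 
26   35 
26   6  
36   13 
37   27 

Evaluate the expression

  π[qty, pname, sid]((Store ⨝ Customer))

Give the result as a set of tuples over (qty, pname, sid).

{(13, Argo, 4), (13, Echo, 6), (23, Atlas, 20), (31, Atlas, 21), (35, Atlas, 20), (6, Atlas, 20), (6, Atlas, 37)}

Store ⋈ Customer (natural join on pid): {(18, Atlas, 14, 21, 31), (19, Argo, 36, 4, 13), (22, Atlas, 26, 20, 23), (22, Atlas, 26, 20, 35), (22, Atlas, 26, 20, 6), (31, Atlas, 2, 37, 6), (33, Echo, 36, 6, 13)}
π_{qty, pname, sid} gives {(13, Argo, 4), (13, Echo, 6), (23, Atlas, 20), (31, Atlas, 21), (35, Atlas, 20), (6, Atlas, 20), (6, Atlas, 37)}.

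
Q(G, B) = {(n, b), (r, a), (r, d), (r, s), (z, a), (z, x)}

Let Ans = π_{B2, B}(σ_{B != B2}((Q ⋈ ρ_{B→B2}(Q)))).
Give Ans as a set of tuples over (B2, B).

{(a, d), (a, s), (a, x), (d, a), (d, s), (s, a), (s, d), (x, a)}

ρ[B→B2]: schema becomes (G, B2); tuples unchanged.
Joining Q and ρ_{B→B2}(Q) on G yields {(n, b, b), (r, a, a), (r, a, d), (r, a, s), (r, d, a), (r, d, d), (r, d, s), (r, s, a), (r, s, d), (r, s, s), (z, a, a), (z, a, x), (z, x, a), (z, x, x)}.
σ[B != B2]: keep tuples satisfying B != B2 → {(r, a, d), (r, a, s), (r, d, a), (r, d, s), (r, s, a), (r, s, d), (z, a, x), (z, x, a)}
π_{B2, B} gives {(a, d), (a, s), (a, x), (d, a), (d, s), (s, a), (s, d), (x, a)}.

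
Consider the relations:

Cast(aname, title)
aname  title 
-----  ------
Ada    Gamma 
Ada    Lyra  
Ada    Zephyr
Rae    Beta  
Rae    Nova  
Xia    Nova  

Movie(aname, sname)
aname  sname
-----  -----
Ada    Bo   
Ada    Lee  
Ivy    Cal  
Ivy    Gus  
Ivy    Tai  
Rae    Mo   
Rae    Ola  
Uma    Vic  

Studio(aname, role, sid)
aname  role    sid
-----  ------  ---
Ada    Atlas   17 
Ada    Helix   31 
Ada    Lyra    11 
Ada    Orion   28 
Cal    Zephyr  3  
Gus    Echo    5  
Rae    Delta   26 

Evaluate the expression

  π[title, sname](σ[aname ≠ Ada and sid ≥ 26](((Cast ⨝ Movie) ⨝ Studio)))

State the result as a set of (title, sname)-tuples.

{(Beta, Mo), (Beta, Ola), (Nova, Mo), (Nova, Ola)}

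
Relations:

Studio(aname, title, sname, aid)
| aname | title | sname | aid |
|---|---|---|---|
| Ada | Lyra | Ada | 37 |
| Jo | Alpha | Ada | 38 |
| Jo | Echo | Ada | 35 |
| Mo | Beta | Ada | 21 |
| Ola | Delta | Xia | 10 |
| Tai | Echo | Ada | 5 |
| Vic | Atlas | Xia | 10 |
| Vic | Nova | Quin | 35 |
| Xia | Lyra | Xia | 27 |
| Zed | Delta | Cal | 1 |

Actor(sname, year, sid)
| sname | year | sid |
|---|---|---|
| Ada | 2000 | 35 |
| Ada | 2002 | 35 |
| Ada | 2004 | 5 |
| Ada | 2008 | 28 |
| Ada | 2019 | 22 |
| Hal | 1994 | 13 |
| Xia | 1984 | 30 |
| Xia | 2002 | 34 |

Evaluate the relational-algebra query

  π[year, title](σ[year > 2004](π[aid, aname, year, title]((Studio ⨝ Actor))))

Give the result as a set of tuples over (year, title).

Studio ⋈ Actor (natural join on sname): {(Ada, Lyra, Ada, 37, 2000, 35), (Ada, Lyra, Ada, 37, 2002, 35), (Ada, Lyra, Ada, 37, 2004, 5), (Ada, Lyra, Ada, 37, 2008, 28), (Ada, Lyra, Ada, 37, 2019, 22), (Jo, Alpha, Ada, 38, 2000, 35), (Jo, Alpha, Ada, 38, 2002, 35), (Jo, Alpha, Ada, 38, 2004, 5), (Jo, Alpha, Ada, 38, 2008, 28), (Jo, Alpha, Ada, 38, 2019, 22), (Jo, Echo, Ada, 35, 2000, 35), (Jo, Echo, Ada, 35, 2002, 35), (Jo, Echo, Ada, 35, 2004, 5), (Jo, Echo, Ada, 35, 2008, 28), (Jo, Echo, Ada, 35, 2019, 22), (Mo, Beta, Ada, 21, 2000, 35), (Mo, Beta, Ada, 21, 2002, 35), (Mo, Beta, Ada, 21, 2004, 5), (Mo, Beta, Ada, 21, 2008, 28), (Mo, Beta, Ada, 21, 2019, 22), (Ola, Delta, Xia, 10, 1984, 30), (Ola, Delta, Xia, 10, 2002, 34), (Tai, Echo, Ada, 5, 2000, 35), (Tai, Echo, Ada, 5, 2002, 35), (Tai, Echo, Ada, 5, 2004, 5), (Tai, Echo, Ada, 5, 2008, 28), (Tai, Echo, Ada, 5, 2019, 22), (Vic, Atlas, Xia, 10, 1984, 30), (Vic, Atlas, Xia, 10, 2002, 34), (Xia, Lyra, Xia, 27, 1984, 30), (Xia, Lyra, Xia, 27, 2002, 34)}
Keep only column(s) aid, aname, year, title: {(10, Ola, 1984, Delta), (10, Ola, 2002, Delta), (10, Vic, 1984, Atlas), (10, Vic, 2002, Atlas), (21, Mo, 2000, Beta), (21, Mo, 2002, Beta), (21, Mo, 2004, Beta), (21, Mo, 2008, Beta), (21, Mo, 2019, Beta), (27, Xia, 1984, Lyra), (27, Xia, 2002, Lyra), (35, Jo, 2000, Echo), (35, Jo, 2002, Echo), (35, Jo, 2004, Echo), (35, Jo, 2008, Echo), (35, Jo, 2019, Echo), (37, Ada, 2000, Lyra), (37, Ada, 2002, Lyra), (37, Ada, 2004, Lyra), (37, Ada, 2008, Lyra), (37, Ada, 2019, Lyra), (38, Jo, 2000, Alpha), (38, Jo, 2002, Alpha), (38, Jo, 2004, Alpha), (38, Jo, 2008, Alpha), (38, Jo, 2019, Alpha), (5, Tai, 2000, Echo), (5, Tai, 2002, Echo), (5, Tai, 2004, Echo), (5, Tai, 2008, Echo), (5, Tai, 2019, Echo)}
Filtering on year > 2004 leaves {(21, Mo, 2008, Beta), (21, Mo, 2019, Beta), (35, Jo, 2008, Echo), (35, Jo, 2019, Echo), (37, Ada, 2008, Lyra), (37, Ada, 2019, Lyra), (38, Jo, 2008, Alpha), (38, Jo, 2019, Alpha), (5, Tai, 2008, Echo), (5, Tai, 2019, Echo)}.
Keep only column(s) year, title (2 duplicate(s) eliminated): {(2008, Alpha), (2008, Beta), (2008, Echo), (2008, Lyra), (2019, Alpha), (2019, Beta), (2019, Echo), (2019, Lyra)}

{(2008, Alpha), (2008, Beta), (2008, Echo), (2008, Lyra), (2019, Alpha), (2019, Beta), (2019, Echo), (2019, Lyra)}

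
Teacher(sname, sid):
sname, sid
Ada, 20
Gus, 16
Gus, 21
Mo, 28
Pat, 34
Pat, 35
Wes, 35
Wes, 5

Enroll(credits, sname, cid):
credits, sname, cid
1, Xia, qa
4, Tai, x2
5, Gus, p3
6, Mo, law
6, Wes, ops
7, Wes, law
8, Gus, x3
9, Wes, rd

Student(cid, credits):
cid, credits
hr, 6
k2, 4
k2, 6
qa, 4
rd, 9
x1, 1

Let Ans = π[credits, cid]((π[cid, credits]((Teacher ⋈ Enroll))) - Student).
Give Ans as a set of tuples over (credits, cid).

Natural join on sname: {(Gus, 16, 5, p3), (Gus, 16, 8, x3), (Gus, 21, 5, p3), (Gus, 21, 8, x3), (Mo, 28, 6, law), (Wes, 35, 6, ops), (Wes, 35, 7, law), (Wes, 35, 9, rd), (Wes, 5, 6, ops), (Wes, 5, 7, law), (Wes, 5, 9, rd)}
Keep only column(s) cid, credits (5 duplicate(s) eliminated): {(law, 6), (law, 7), (ops, 6), (p3, 5), (rd, 9), (x3, 8)}
Difference: {(law, 6), (law, 7), (ops, 6), (p3, 5), (rd, 9), (x3, 8)} with {(hr, 6), (k2, 4), (k2, 6), (qa, 4), (rd, 9), (x1, 1)} → {(law, 6), (law, 7), (ops, 6), (p3, 5), (x3, 8)}
Keep only column(s) credits, cid: {(5, p3), (6, law), (6, ops), (7, law), (8, x3)}

{(5, p3), (6, law), (6, ops), (7, law), (8, x3)}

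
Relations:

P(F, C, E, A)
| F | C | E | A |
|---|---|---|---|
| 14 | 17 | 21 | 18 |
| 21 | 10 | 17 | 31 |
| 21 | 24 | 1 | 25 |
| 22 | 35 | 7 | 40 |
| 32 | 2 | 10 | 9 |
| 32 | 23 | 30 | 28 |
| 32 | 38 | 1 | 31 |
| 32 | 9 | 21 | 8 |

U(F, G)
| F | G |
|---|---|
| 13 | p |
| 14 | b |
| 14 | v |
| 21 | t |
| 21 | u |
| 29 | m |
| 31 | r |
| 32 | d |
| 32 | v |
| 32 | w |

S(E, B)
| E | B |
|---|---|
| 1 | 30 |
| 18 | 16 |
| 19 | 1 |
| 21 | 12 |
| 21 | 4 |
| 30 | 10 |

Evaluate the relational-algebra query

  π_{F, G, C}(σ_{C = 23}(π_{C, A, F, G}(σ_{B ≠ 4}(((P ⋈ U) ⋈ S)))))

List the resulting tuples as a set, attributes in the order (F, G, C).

{(32, d, 23), (32, v, 23), (32, w, 23)}

Joining P and U on F yields {(14, 17, 21, 18, b), (14, 17, 21, 18, v), (21, 10, 17, 31, t), (21, 10, 17, 31, u), (21, 24, 1, 25, t), (21, 24, 1, 25, u), (32, 2, 10, 9, d), (32, 2, 10, 9, v), (32, 2, 10, 9, w), (32, 23, 30, 28, d), (32, 23, 30, 28, v), (32, 23, 30, 28, w), (32, 38, 1, 31, d), (32, 38, 1, 31, v), (32, 38, 1, 31, w), (32, 9, 21, 8, d), (32, 9, 21, 8, v), (32, 9, 21, 8, w)}.
Joining (P ⋈ U) and S on E yields {(14, 17, 21, 18, b, 12), (14, 17, 21, 18, b, 4), (14, 17, 21, 18, v, 12), (14, 17, 21, 18, v, 4), (21, 24, 1, 25, t, 30), (21, 24, 1, 25, u, 30), (32, 23, 30, 28, d, 10), (32, 23, 30, 28, v, 10), (32, 23, 30, 28, w, 10), (32, 38, 1, 31, d, 30), (32, 38, 1, 31, v, 30), (32, 38, 1, 31, w, 30), (32, 9, 21, 8, d, 12), (32, 9, 21, 8, d, 4), (32, 9, 21, 8, v, 12), (32, 9, 21, 8, v, 4), (32, 9, 21, 8, w, 12), (32, 9, 21, 8, w, 4)}.
Filtering on B ≠ 4 leaves {(14, 17, 21, 18, b, 12), (14, 17, 21, 18, v, 12), (21, 24, 1, 25, t, 30), (21, 24, 1, 25, u, 30), (32, 23, 30, 28, d, 10), (32, 23, 30, 28, v, 10), (32, 23, 30, 28, w, 10), (32, 38, 1, 31, d, 30), (32, 38, 1, 31, v, 30), (32, 38, 1, 31, w, 30), (32, 9, 21, 8, d, 12), (32, 9, 21, 8, v, 12), (32, 9, 21, 8, w, 12)}.
π_{C, A, F, G} gives {(17, 18, 14, b), (17, 18, 14, v), (23, 28, 32, d), (23, 28, 32, v), (23, 28, 32, w), (24, 25, 21, t), (24, 25, 21, u), (38, 31, 32, d), (38, 31, 32, v), (38, 31, 32, w), (9, 8, 32, d), (9, 8, 32, v), (9, 8, 32, w)}.
Filtering on C = 23 leaves {(23, 28, 32, d), (23, 28, 32, v), (23, 28, 32, w)}.
π_{F, G, C} gives {(32, d, 23), (32, v, 23), (32, w, 23)}.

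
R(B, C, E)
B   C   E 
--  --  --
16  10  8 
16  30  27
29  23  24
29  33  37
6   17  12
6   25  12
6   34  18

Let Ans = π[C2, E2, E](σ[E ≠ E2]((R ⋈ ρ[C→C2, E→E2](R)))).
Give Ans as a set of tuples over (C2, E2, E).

{(10, 8, 27), (17, 12, 18), (23, 24, 37), (25, 12, 18), (30, 27, 8), (33, 37, 24), (34, 18, 12)}

ρ[C→C2, E→E2]: schema becomes (B, C2, E2); tuples unchanged.
Joining R and ρ[C→C2, E→E2](R) on B yields {(16, 10, 8, 10, 8), (16, 10, 8, 30, 27), (16, 30, 27, 10, 8), (16, 30, 27, 30, 27), (29, 23, 24, 23, 24), (29, 23, 24, 33, 37), (29, 33, 37, 23, 24), (29, 33, 37, 33, 37), (6, 17, 12, 17, 12), (6, 17, 12, 25, 12), (6, 17, 12, 34, 18), (6, 25, 12, 17, 12), (6, 25, 12, 25, 12), (6, 25, 12, 34, 18), (6, 34, 18, 17, 12), (6, 34, 18, 25, 12), (6, 34, 18, 34, 18)}.
Apply σ_{E ≠ E2}; surviving tuples: {(16, 10, 8, 30, 27), (16, 30, 27, 10, 8), (29, 23, 24, 33, 37), (29, 33, 37, 23, 24), (6, 17, 12, 34, 18), (6, 25, 12, 34, 18), (6, 34, 18, 17, 12), (6, 34, 18, 25, 12)}
Projecting to C2, E2, E (1 duplicate(s) eliminated): {(10, 8, 27), (17, 12, 18), (23, 24, 37), (25, 12, 18), (30, 27, 8), (33, 37, 24), (34, 18, 12)}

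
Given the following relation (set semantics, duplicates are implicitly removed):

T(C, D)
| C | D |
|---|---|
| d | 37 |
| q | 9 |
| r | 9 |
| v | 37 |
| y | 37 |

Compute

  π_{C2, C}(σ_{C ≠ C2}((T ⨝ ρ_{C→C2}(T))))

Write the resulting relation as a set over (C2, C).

ρ[C→C2]: schema becomes (C2, D); tuples unchanged.
Joining T and ρ_{C→C2}(T) on D yields {(d, 37, d), (d, 37, v), (d, 37, y), (q, 9, q), (q, 9, r), (r, 9, q), (r, 9, r), (v, 37, d), (v, 37, v), (v, 37, y), (y, 37, d), (y, 37, v), (y, 37, y)}.
Filtering on C ≠ C2 leaves {(d, 37, v), (d, 37, y), (q, 9, r), (r, 9, q), (v, 37, d), (v, 37, y), (y, 37, d), (y, 37, v)}.
π[C2, C]: project onto (C2, C) → {(d, v), (d, y), (q, r), (r, q), (v, d), (v, y), (y, d), (y, v)}

{(d, v), (d, y), (q, r), (r, q), (v, d), (v, y), (y, d), (y, v)}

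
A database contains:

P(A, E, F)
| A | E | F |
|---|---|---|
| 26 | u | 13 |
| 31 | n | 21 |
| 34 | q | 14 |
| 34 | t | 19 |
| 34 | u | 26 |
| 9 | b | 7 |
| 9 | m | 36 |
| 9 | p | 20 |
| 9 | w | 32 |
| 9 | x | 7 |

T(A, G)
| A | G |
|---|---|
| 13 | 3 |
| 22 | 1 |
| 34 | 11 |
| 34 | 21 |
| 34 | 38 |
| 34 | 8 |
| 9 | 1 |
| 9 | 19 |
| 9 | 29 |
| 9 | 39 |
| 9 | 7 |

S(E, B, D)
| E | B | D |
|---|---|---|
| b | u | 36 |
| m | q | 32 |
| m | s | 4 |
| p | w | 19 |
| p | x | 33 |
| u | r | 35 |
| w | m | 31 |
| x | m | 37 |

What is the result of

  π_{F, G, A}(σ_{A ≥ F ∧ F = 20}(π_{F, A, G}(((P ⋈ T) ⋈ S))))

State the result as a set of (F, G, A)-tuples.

{}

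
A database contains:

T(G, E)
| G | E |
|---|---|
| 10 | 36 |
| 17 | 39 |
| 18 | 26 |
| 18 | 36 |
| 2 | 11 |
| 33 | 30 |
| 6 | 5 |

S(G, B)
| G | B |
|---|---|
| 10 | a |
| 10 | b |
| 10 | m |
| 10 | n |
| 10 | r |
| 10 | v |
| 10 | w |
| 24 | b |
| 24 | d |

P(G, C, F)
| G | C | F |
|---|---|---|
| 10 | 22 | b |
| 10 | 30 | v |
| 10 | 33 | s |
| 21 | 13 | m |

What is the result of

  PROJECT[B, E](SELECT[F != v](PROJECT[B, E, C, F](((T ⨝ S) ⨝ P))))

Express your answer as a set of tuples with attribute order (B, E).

{(a, 36), (b, 36), (m, 36), (n, 36), (r, 36), (v, 36), (w, 36)}

Joining T and S on G yields {(10, 36, a), (10, 36, b), (10, 36, m), (10, 36, n), (10, 36, r), (10, 36, v), (10, 36, w)}.
Joining (T ⨝ S) and P on G yields {(10, 36, a, 22, b), (10, 36, a, 30, v), (10, 36, a, 33, s), (10, 36, b, 22, b), (10, 36, b, 30, v), (10, 36, b, 33, s), (10, 36, m, 22, b), (10, 36, m, 30, v), (10, 36, m, 33, s), (10, 36, n, 22, b), (10, 36, n, 30, v), (10, 36, n, 33, s), (10, 36, r, 22, b), (10, 36, r, 30, v), (10, 36, r, 33, s), (10, 36, v, 22, b), (10, 36, v, 30, v), (10, 36, v, 33, s), (10, 36, w, 22, b), (10, 36, w, 30, v), (10, 36, w, 33, s)}.
Keep only column(s) B, E, C, F: {(a, 36, 22, b), (a, 36, 30, v), (a, 36, 33, s), (b, 36, 22, b), (b, 36, 30, v), (b, 36, 33, s), (m, 36, 22, b), (m, 36, 30, v), (m, 36, 33, s), (n, 36, 22, b), (n, 36, 30, v), (n, 36, 33, s), (r, 36, 22, b), (r, 36, 30, v), (r, 36, 33, s), (v, 36, 22, b), (v, 36, 30, v), (v, 36, 33, s), (w, 36, 22, b), (w, 36, 30, v), (w, 36, 33, s)}
Apply σ_{F != v}; surviving tuples: {(a, 36, 22, b), (a, 36, 33, s), (b, 36, 22, b), (b, 36, 33, s), (m, 36, 22, b), (m, 36, 33, s), (n, 36, 22, b), (n, 36, 33, s), (r, 36, 22, b), (r, 36, 33, s), (v, 36, 22, b), (v, 36, 33, s), (w, 36, 22, b), (w, 36, 33, s)}
Keep only column(s) B, E (7 duplicate(s) eliminated): {(a, 36), (b, 36), (m, 36), (n, 36), (r, 36), (v, 36), (w, 36)}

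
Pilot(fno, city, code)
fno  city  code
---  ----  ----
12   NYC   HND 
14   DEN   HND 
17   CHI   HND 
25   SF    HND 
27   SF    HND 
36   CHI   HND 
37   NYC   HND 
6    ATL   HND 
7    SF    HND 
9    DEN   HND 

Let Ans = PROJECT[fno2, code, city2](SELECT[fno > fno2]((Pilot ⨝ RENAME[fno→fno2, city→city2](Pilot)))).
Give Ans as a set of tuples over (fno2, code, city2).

{(12, HND, NYC), (14, HND, DEN), (17, HND, CHI), (25, HND, SF), (27, HND, SF), (36, HND, CHI), (6, HND, ATL), (7, HND, SF), (9, HND, DEN)}

ρ[fno→fno2, city→city2]: schema becomes (fno2, city2, code); tuples unchanged.
Joining Pilot and RENAME[fno→fno2, city→city2](Pilot) on code yields {(12, NYC, HND, 12, NYC), (12, NYC, HND, 14, DEN), (12, NYC, HND, 17, CHI), (12, NYC, HND, 25, SF), (12, NYC, HND, 27, SF), (12, NYC, HND, 36, CHI), (12, NYC, HND, 37, NYC), (12, NYC, HND, 6, ATL), (12, NYC, HND, 7, SF), (12, NYC, HND, 9, DEN), (14, DEN, HND, 12, NYC), (14, DEN, HND, 14, DEN), (14, DEN, HND, 17, CHI), (14, DEN, HND, 25, SF), (14, DEN, HND, 27, SF), (14, DEN, HND, 36, CHI), (14, DEN, HND, 37, NYC), (14, DEN, HND, 6, ATL), (14, DEN, HND, 7, SF), (14, DEN, HND, 9, DEN), (17, CHI, HND, 12, NYC), (17, CHI, HND, 14, DEN), (17, CHI, HND, 17, CHI), (17, CHI, HND, 25, SF), (17, CHI, HND, 27, SF), (17, CHI, HND, 36, CHI), (17, CHI, HND, 37, NYC), (17, CHI, HND, 6, ATL), (17, CHI, HND, 7, SF), (17, CHI, HND, 9, DEN), (25, SF, HND, 12, NYC), (25, SF, HND, 14, DEN), (25, SF, HND, 17, CHI), (25, SF, HND, 25, SF), (25, SF, HND, 27, SF), (25, SF, HND, 36, CHI), (25, SF, HND, 37, NYC), (25, SF, HND, 6, ATL), (25, SF, HND, 7, SF), (25, SF, HND, 9, DEN), (27, SF, HND, 12, NYC), (27, SF, HND, 14, DEN), (27, SF, HND, 17, CHI), (27, SF, HND, 25, SF), (27, SF, HND, 27, SF), (27, SF, HND, 36, CHI), (27, SF, HND, 37, NYC), (27, SF, HND, 6, ATL), (27, SF, HND, 7, SF), (27, SF, HND, 9, DEN), (36, CHI, HND, 12, NYC), (36, CHI, HND, 14, DEN), (36, CHI, HND, 17, CHI), (36, CHI, HND, 25, SF), (36, CHI, HND, 27, SF), (36, CHI, HND, 36, CHI), (36, CHI, HND, 37, NYC), (36, CHI, HND, 6, ATL), (36, CHI, HND, 7, SF), (36, CHI, HND, 9, DEN), (37, NYC, HND, 12, NYC), (37, NYC, HND, 14, DEN), (37, NYC, HND, 17, CHI), (37, NYC, HND, 25, SF), (37, NYC, HND, 27, SF), (37, NYC, HND, 36, CHI), (37, NYC, HND, 37, NYC), (37, NYC, HND, 6, ATL), (37, NYC, HND, 7, SF), (37, NYC, HND, 9, DEN), (6, ATL, HND, 12, NYC), (6, ATL, HND, 14, DEN), (6, ATL, HND, 17, CHI), (6, ATL, HND, 25, SF), (6, ATL, HND, 27, SF), (6, ATL, HND, 36, CHI), (6, ATL, HND, 37, NYC), (6, ATL, HND, 6, ATL), (6, ATL, HND, 7, SF), (6, ATL, HND, 9, DEN), (7, SF, HND, 12, NYC), (7, SF, HND, 14, DEN), (7, SF, HND, 17, CHI), (7, SF, HND, 25, SF), (7, SF, HND, 27, SF), (7, SF, HND, 36, CHI), (7, SF, HND, 37, NYC), (7, SF, HND, 6, ATL), (7, SF, HND, 7, SF), (7, SF, HND, 9, DEN), (9, DEN, HND, 12, NYC), (9, DEN, HND, 14, DEN), (9, DEN, HND, 17, CHI), (9, DEN, HND, 25, SF), (9, DEN, HND, 27, SF), (9, DEN, HND, 36, CHI), (9, DEN, HND, 37, NYC), (9, DEN, HND, 6, ATL), (9, DEN, HND, 7, SF), (9, DEN, HND, 9, DEN)}.
Apply σ_{fno > fno2}; surviving tuples: {(12, NYC, HND, 6, ATL), (12, NYC, HND, 7, SF), (12, NYC, HND, 9, DEN), (14, DEN, HND, 12, NYC), (14, DEN, HND, 6, ATL), (14, DEN, HND, 7, SF), (14, DEN, HND, 9, DEN), (17, CHI, HND, 12, NYC), (17, CHI, HND, 14, DEN), (17, CHI, HND, 6, ATL), (17, CHI, HND, 7, SF), (17, CHI, HND, 9, DEN), (25, SF, HND, 12, NYC), (25, SF, HND, 14, DEN), (25, SF, HND, 17, CHI), (25, SF, HND, 6, ATL), (25, SF, HND, 7, SF), (25, SF, HND, 9, DEN), (27, SF, HND, 12, NYC), (27, SF, HND, 14, DEN), (27, SF, HND, 17, CHI), (27, SF, HND, 25, SF), (27, SF, HND, 6, ATL), (27, SF, HND, 7, SF), (27, SF, HND, 9, DEN), (36, CHI, HND, 12, NYC), (36, CHI, HND, 14, DEN), (36, CHI, HND, 17, CHI), (36, CHI, HND, 25, SF), (36, CHI, HND, 27, SF), (36, CHI, HND, 6, ATL), (36, CHI, HND, 7, SF), (36, CHI, HND, 9, DEN), (37, NYC, HND, 12, NYC), (37, NYC, HND, 14, DEN), (37, NYC, HND, 17, CHI), (37, NYC, HND, 25, SF), (37, NYC, HND, 27, SF), (37, NYC, HND, 36, CHI), (37, NYC, HND, 6, ATL), (37, NYC, HND, 7, SF), (37, NYC, HND, 9, DEN), (7, SF, HND, 6, ATL), (9, DEN, HND, 6, ATL), (9, DEN, HND, 7, SF)}
Projecting to fno2, code, city2 (36 duplicate(s) eliminated): {(12, HND, NYC), (14, HND, DEN), (17, HND, CHI), (25, HND, SF), (27, HND, SF), (36, HND, CHI), (6, HND, ATL), (7, HND, SF), (9, HND, DEN)}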